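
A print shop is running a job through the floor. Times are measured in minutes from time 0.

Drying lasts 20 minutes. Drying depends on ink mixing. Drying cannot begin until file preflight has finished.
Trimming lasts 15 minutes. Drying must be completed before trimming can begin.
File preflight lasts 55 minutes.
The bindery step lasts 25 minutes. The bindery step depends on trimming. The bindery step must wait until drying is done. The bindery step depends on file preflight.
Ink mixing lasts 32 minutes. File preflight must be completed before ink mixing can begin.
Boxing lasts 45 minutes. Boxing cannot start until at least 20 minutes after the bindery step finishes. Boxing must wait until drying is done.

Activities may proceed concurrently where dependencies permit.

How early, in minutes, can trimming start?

107

File preflight has no prerequisites, so it starts at minute 0 and finishes at minute 55.
Ink mixing cannot begin until file preflight (finishes minute 55). It runs from minute 55 to 55 + 32 = minute 87.
For drying: ink mixing (finishes minute 87); file preflight (finishes minute 55). Taking the maximum gives a start of minute 87, and it finishes at 87 + 20 = minute 107.
Trimming waits on drying (finishes minute 107), so the earliest it can start is minute 107.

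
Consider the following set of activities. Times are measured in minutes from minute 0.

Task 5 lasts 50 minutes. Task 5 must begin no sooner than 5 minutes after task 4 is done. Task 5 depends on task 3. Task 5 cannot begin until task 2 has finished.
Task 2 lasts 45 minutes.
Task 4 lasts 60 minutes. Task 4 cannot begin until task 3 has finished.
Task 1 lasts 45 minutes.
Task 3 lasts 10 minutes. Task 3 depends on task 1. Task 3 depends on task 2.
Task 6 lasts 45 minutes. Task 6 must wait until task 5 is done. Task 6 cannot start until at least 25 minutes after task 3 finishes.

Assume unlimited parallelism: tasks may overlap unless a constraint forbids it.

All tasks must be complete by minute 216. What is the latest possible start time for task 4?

56

Nothing follows task 6; the deadline of minute 216 is its only limit. It must start by 216 − 45 = minute 171.
Task 5 must finish before task 6 (must start by minute 171). With a 50-minute duration, task 5 must start by 171 − 50 = minute 121.
Task 4 must finish before task 5 (must start by minute 121, minus 5-minute gap → minute 116). With a 60-minute duration, task 4 must start by 116 − 60 = minute 56.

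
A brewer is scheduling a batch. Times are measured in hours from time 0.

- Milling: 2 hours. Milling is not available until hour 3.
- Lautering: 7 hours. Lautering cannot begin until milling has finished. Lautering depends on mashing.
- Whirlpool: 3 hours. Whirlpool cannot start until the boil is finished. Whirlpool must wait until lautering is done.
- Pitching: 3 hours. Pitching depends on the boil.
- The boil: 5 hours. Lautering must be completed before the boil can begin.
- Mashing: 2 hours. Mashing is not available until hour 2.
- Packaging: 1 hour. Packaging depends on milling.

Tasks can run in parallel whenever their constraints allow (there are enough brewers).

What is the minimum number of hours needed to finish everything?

Mashing cannot begin until its own release at hour 2. It runs from hour 2 to 2 + 2 = hour 4.
After its own release at hour 3, milling can start at hour 3 and finishes at hour 5.
Packaging cannot begin until milling (finishes hour 5). It runs from hour 5 to 5 + 1 = hour 6.
Lautering needs all of milling (finishes hour 5); mashing (finishes hour 4). That puts its earliest start at hour 5; it finishes at 5 + 7 = hour 12.
The boil cannot begin until lautering (finishes hour 12). It runs from hour 12 to 12 + 5 = hour 17.
After the boil (finishes hour 17), pitching can start at hour 17 and finishes at hour 20.
Whirlpool cannot start until the boil (finishes hour 17); lautering (finishes hour 12). The controlling bound is hour 17, so whirlpool finishes at 17 + 3 = hour 20.
All tasks are finished once the last one completes. Finish times: Milling at 5, Mashing at 4, Lautering at 12, The boil at 17, Whirlpool at 20, Pitching at 20, Packaging at 6. The latest is hour 20.

20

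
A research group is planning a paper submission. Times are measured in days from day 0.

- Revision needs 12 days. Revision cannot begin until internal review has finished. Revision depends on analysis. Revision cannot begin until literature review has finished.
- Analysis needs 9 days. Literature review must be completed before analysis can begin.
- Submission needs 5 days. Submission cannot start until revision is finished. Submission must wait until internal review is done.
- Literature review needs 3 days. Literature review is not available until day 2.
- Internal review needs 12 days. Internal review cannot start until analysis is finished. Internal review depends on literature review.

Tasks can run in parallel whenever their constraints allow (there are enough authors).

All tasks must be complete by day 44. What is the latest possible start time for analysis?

To finish by day 44, submission (duration 5) must start no later than day 39.
Since submission (must start by day 39) depends on it, revision must finish by day 39. Backing off its 12-day duration gives a latest start of day 27.
For internal review: revision (must start by day 27); submission (must start by day 39). The most restrictive is day 27; with a 12-day duration, internal review must start by day 15.
Analysis has several dependents: internal review (must start by day 15); revision (must start by day 27). The earliest of those limits is day 15, so analysis must start by 15 − 9 = day 6.

6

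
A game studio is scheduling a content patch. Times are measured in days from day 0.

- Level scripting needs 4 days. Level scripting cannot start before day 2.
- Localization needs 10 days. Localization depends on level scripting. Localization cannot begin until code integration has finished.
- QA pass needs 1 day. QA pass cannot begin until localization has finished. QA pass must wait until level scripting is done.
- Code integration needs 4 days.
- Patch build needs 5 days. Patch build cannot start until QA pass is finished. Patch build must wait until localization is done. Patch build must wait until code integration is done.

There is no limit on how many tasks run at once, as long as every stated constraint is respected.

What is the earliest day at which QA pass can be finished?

Nothing blocks code integration, so it runs from day 0 to day 4.
After its own release at day 2, level scripting can start at day 2 and finishes at day 6.
Localization has to wait for level scripting (finishes day 6); code integration (finishes day 4). The latest of these is day 6, so localization runs day 6 to 6 + 10 = day 16.
QA pass cannot start until localization (finishes day 16); level scripting (finishes day 6). The controlling bound is day 16, so QA pass finishes at 16 + 1 = day 17.

17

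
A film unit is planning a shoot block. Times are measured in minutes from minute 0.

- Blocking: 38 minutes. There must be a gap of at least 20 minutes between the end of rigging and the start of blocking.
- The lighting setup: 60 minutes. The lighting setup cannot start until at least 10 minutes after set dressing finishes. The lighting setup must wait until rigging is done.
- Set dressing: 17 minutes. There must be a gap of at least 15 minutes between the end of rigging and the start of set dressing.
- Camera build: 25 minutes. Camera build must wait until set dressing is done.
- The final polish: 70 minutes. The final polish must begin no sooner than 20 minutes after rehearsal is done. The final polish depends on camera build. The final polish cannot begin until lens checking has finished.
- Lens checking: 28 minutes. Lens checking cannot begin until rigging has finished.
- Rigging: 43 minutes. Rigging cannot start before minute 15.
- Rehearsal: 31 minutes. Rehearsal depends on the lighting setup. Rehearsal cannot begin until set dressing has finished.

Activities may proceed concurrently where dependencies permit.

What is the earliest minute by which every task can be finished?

281

After its own release at minute 15, rigging can start at minute 15 and finishes at minute 58.
Blocking waits on rigging (finishes minute 58, plus 20-minute gap → minute 78), so it starts at minute 78 and finishes at 78 + 38 = minute 116.
Lens checking waits on rigging (finishes minute 58), so it starts at minute 58 and finishes at 58 + 28 = minute 86.
After rigging (finishes minute 58, plus 15-minute gap → minute 73), set dressing can start at minute 73 and finishes at minute 90.
After set dressing (finishes minute 90), camera build can start at minute 90 and finishes at minute 115.
The lighting setup cannot start until set dressing (finishes minute 90, plus 10-minute gap → minute 100); rigging (finishes minute 58). The controlling bound is minute 100, so the lighting setup finishes at 100 + 60 = minute 160.
Rehearsal cannot start until the lighting setup (finishes minute 160); set dressing (finishes minute 90). The controlling bound is minute 160, so rehearsal finishes at 160 + 31 = minute 191.
The final polish needs all of rehearsal (finishes minute 191, plus 20-minute gap → minute 211); camera build (finishes minute 115); lens checking (finishes minute 86). That puts its earliest start at minute 211; it finishes at 211 + 70 = minute 281.
All tasks are finished once the last one completes. Finish times: Rigging at 58, Set dressing at 90, The lighting setup at 160, Camera build at 115, Lens checking at 86, Blocking at 116, Rehearsal at 191, The final polish at 281. The latest is minute 281.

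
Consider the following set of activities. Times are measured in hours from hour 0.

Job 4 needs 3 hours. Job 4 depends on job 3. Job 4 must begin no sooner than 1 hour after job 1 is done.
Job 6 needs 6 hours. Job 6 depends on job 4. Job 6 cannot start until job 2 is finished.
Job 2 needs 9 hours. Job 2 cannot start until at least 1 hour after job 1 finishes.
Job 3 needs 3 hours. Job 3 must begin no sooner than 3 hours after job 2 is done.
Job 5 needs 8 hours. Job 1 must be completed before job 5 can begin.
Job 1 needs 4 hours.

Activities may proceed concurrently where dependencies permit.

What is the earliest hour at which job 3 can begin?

Job 1 has no prerequisites, so it starts at hour 0 and finishes at hour 4.
Job 2 waits on job 1 (finishes hour 4, plus 1-hour gap → hour 5), so it starts at hour 5 and finishes at 5 + 9 = hour 14.
Job 3 waits on job 2 (finishes hour 14, plus 3-hour gap → hour 17), so the earliest it can start is hour 17.

17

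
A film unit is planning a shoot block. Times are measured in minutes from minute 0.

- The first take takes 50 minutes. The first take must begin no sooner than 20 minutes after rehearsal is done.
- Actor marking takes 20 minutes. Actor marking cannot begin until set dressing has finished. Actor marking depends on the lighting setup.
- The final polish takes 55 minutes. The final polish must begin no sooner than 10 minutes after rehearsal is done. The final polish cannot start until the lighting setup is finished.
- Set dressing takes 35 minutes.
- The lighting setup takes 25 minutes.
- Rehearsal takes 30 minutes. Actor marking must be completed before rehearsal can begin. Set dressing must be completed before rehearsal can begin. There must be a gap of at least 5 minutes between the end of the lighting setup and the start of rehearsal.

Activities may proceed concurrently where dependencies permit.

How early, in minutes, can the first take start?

105

Nothing blocks the lighting setup, so it runs from minute 0 to minute 25.
Nothing blocks set dressing, so it runs from minute 0 to minute 35.
Actor marking needs all of set dressing (finishes minute 35); the lighting setup (finishes minute 25). That puts its earliest start at minute 35; it finishes at 35 + 20 = minute 55.
Rehearsal cannot start until actor marking (finishes minute 55); set dressing (finishes minute 35); the lighting setup (finishes minute 25, plus 5-minute gap → minute 30). The controlling bound is minute 55, so rehearsal finishes at 55 + 30 = minute 85.
The first take waits on rehearsal (finishes minute 85, plus 20-minute gap → minute 105), so the earliest it can start is minute 105.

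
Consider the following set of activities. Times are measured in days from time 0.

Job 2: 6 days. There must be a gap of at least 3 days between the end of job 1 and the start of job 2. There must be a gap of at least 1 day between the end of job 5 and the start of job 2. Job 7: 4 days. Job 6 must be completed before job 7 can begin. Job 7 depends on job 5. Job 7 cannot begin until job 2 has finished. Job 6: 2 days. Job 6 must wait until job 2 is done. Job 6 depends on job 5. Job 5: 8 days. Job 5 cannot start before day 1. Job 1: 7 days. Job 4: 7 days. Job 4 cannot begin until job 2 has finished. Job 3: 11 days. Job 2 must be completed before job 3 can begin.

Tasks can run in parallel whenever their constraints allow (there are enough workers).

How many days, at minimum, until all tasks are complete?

27

After its own release at day 1, job 5 can start at day 1 and finishes at day 9.
Job 1 has no prerequisites, so it starts at day 0 and finishes at day 7.
Job 2 needs all of job 1 (finishes day 7, plus 3-day gap → day 10); job 5 (finishes day 9, plus 1-day gap → day 10). That puts its earliest start at day 10; it finishes at 10 + 6 = day 16.
Job 6 needs all of job 2 (finishes day 16); job 5 (finishes day 9). That puts its earliest start at day 16; it finishes at 16 + 2 = day 18.
Job 7 has to wait for job 6 (finishes day 18); job 5 (finishes day 9); job 2 (finishes day 16). The latest of these is day 18, so job 7 runs day 18 to 18 + 4 = day 22.
Job 4 waits on job 2 (finishes day 16), so it starts at day 16 and finishes at 16 + 7 = day 23.
After job 2 (finishes day 16), job 3 can start at day 16 and finishes at day 27.
All tasks are finished once the last one completes. Finish times: Job 1 at 7, Job 2 at 16, Job 3 at 27, Job 4 at 23, Job 5 at 9, Job 6 at 18, Job 7 at 22. The latest is day 27.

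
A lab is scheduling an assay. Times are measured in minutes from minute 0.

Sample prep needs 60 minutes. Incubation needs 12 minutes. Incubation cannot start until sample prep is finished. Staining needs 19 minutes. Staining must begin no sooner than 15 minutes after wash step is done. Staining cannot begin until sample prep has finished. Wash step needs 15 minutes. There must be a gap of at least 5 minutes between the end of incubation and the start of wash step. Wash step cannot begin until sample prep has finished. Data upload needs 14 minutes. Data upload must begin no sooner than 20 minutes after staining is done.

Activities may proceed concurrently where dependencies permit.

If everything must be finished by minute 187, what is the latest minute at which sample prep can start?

27

To finish by minute 187, data upload (duration 14) must start no later than minute 173.
Staining feeds into data upload (must start by minute 173, minus 20-minute gap → minute 153); so staining must finish by minute 153 and therefore start by minute 134.
Wash step has to be done before staining (must start by minute 134, minus 15-minute gap → minute 119). That means finishing by minute 119, i.e. starting by 119 − 15 = minute 104.
Incubation feeds into wash step (must start by minute 104, minus 5-minute gap → minute 99); so incubation must finish by minute 99 and therefore start by minute 87.
For sample prep: incubation (must start by minute 87); wash step (must start by minute 104); staining (must start by minute 134). The most restrictive is minute 87; with a 60-minute duration, sample prep must start by minute 27.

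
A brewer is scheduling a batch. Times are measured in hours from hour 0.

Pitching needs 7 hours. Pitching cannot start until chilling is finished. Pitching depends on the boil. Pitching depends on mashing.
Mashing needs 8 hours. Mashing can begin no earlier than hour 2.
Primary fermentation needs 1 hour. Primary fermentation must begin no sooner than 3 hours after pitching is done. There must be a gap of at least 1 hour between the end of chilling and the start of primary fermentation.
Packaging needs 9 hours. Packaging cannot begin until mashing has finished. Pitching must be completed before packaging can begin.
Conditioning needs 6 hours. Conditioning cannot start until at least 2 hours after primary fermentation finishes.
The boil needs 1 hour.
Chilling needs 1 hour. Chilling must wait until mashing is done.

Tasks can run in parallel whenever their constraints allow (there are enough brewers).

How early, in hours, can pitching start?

11

Nothing blocks the boil, so it runs from hour 0 to hour 1.
Mashing cannot begin until its own release at hour 2. It runs from hour 2 to 2 + 8 = hour 10.
Chilling waits on mashing (finishes hour 10), so it starts at hour 10 and finishes at 10 + 1 = hour 11.
Pitching waits on chilling (finishes hour 11); the boil (finishes hour 1); mashing (finishes hour 10). The latest of these is hour 11, which is the earliest pitching can start.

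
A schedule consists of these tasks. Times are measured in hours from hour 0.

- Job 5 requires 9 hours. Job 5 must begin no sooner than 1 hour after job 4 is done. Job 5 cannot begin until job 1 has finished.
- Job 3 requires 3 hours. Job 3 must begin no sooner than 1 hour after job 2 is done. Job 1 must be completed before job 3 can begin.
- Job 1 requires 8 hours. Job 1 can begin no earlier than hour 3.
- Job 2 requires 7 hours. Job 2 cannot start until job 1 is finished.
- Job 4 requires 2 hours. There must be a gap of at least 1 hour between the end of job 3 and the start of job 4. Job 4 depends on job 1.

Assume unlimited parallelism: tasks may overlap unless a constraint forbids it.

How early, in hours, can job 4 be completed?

Job 1 cannot begin until its own release at hour 3. It runs from hour 3 to 3 + 8 = hour 11.
Job 2 waits on job 1 (finishes hour 11), so it starts at hour 11 and finishes at 11 + 7 = hour 18.
Job 3 needs all of job 2 (finishes hour 18, plus 1-hour gap → hour 19); job 1 (finishes hour 11). That puts its earliest start at hour 19; it finishes at 19 + 3 = hour 22.
Job 4 needs all of job 3 (finishes hour 22, plus 1-hour gap → hour 23); job 1 (finishes hour 11). That puts its earliest start at hour 23; it finishes at 23 + 2 = hour 25.

25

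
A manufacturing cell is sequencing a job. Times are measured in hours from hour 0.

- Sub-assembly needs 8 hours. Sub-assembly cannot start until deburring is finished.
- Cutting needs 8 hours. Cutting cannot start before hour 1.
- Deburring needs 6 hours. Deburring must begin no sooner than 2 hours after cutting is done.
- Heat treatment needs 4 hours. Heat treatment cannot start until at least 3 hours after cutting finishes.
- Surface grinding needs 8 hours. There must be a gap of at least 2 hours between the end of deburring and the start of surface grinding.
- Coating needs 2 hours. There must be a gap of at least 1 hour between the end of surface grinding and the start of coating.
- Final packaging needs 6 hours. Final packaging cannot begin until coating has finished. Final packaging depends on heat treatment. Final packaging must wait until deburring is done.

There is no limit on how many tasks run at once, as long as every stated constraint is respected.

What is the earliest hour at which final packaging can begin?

30

After its own release at hour 1, cutting can start at hour 1 and finishes at hour 9.
Heat treatment waits on cutting (finishes hour 9, plus 3-hour gap → hour 12), so it starts at hour 12 and finishes at 12 + 4 = hour 16.
After cutting (finishes hour 9, plus 2-hour gap → hour 11), deburring can start at hour 11 and finishes at hour 17.
Surface grinding waits on deburring (finishes hour 17, plus 2-hour gap → hour 19), so it starts at hour 19 and finishes at 19 + 8 = hour 27.
Coating waits on surface grinding (finishes hour 27, plus 1-hour gap → hour 28), so it starts at hour 28 and finishes at 28 + 2 = hour 30.
Final packaging waits on coating (finishes hour 30); heat treatment (finishes hour 16); deburring (finishes hour 17). The latest of these is hour 30, which is the earliest final packaging can start.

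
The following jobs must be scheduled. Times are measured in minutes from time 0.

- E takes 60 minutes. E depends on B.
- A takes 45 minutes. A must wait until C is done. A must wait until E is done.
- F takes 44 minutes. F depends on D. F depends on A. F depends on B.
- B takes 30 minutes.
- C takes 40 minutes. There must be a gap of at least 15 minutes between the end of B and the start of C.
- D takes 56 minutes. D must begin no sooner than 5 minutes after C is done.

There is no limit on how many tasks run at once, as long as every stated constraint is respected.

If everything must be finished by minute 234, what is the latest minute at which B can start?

Nothing follows F; the deadline of minute 234 is its only limit. It must start by 234 − 44 = minute 190.
Since F (must start by minute 190) depends on it, A must finish by minute 190. Backing off its 45-minute duration gives a latest start of minute 145.
D must finish before F (must start by minute 190). With a 56-minute duration, D must start by 190 − 56 = minute 134.
C must finish in time for A (must start by minute 145); D (must start by minute 134, minus 5-minute gap → minute 129). The tightest is minute 129, so C must start by 129 − 40 = minute 89.
E feeds into A (must start by minute 145); so E must finish by minute 145 and therefore start by minute 85.
B feeds C (must start by minute 89, minus 15-minute gap → minute 74); E (must start by minute 85); F (must start by minute 190). Taking the minimum, B must finish by minute 74 and start by 74 − 30 = minute 44.

44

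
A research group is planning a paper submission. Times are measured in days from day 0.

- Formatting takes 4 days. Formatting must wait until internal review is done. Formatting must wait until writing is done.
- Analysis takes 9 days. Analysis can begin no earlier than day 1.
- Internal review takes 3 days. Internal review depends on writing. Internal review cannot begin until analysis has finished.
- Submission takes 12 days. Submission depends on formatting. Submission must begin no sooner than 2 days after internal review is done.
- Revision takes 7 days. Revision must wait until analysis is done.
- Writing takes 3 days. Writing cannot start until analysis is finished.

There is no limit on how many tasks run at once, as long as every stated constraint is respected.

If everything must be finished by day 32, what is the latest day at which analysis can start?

1

Nothing follows submission; the deadline of day 32 is its only limit. It must start by 32 − 12 = day 20.
Formatting has to be done before submission (must start by day 20). That means finishing by day 20, i.e. starting by 20 − 4 = day 16.
Internal review has several dependents: formatting (must start by day 16); submission (must start by day 20, minus 2-day gap → day 18). The earliest of those limits is day 16, so internal review must start by 16 − 3 = day 13.
For writing: internal review (must start by day 13); formatting (must start by day 16). The most restrictive is day 13; with a 3-day duration, writing must start by day 10.
To finish by day 32, revision (duration 7) must start no later than day 25.
Analysis has several dependents: writing (must start by day 10); internal review (must start by day 13); revision (must start by day 25). The earliest of those limits is day 10, so analysis must start by 10 − 9 = day 1.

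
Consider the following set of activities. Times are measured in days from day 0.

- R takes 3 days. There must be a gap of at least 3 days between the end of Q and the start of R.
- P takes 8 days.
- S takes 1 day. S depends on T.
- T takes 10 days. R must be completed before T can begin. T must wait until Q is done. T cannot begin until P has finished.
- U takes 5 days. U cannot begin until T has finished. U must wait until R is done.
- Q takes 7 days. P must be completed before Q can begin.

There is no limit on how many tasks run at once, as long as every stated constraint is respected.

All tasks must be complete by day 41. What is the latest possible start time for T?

26

Nothing follows S; the deadline of day 41 is its only limit. It must start by 41 − 1 = day 40.
U must finish by day 41; it takes 5 days, so it must start by 41 − 5 = day 36.
T must finish in time for S (must start by day 40); U (must start by day 36). The tightest is day 36, so T must start by 36 − 10 = day 26.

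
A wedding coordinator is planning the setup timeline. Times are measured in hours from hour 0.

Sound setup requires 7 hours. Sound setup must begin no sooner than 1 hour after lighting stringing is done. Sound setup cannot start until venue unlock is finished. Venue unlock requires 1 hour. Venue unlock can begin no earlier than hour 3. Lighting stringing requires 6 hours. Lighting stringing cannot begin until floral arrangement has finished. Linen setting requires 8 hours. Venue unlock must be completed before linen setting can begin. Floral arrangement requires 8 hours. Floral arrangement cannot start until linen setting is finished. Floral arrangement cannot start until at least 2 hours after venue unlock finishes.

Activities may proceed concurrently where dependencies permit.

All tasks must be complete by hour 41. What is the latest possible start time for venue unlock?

Nothing follows sound setup; the deadline of hour 41 is its only limit. It must start by 41 − 7 = hour 34.
Since sound setup (must start by hour 34, minus 1-hour gap → hour 33) depends on it, lighting stringing must finish by hour 33. Backing off its 6-hour duration gives a latest start of hour 27.
Since lighting stringing (must start by hour 27) depends on it, floral arrangement must finish by hour 27. Backing off its 8-hour duration gives a latest start of hour 19.
Linen setting feeds into floral arrangement (must start by hour 19); so linen setting must finish by hour 19 and therefore start by hour 11.
Venue unlock feeds linen setting (must start by hour 11); floral arrangement (must start by hour 19, minus 2-hour gap → hour 17); sound setup (must start by hour 34). Taking the minimum, venue unlock must finish by hour 11 and start by 11 − 1 = hour 10.

10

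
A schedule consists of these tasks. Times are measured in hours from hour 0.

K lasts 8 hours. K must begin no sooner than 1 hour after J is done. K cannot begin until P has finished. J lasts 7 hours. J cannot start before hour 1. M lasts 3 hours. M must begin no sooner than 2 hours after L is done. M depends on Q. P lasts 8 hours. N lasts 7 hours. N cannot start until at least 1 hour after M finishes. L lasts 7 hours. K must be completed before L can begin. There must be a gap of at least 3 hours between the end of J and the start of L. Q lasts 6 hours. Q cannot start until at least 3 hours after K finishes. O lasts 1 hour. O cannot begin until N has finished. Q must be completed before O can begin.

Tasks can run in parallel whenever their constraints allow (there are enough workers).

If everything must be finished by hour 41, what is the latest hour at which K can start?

To finish by hour 41, O (duration 1) must start no later than hour 40.
N feeds into O (must start by hour 40); so N must finish by hour 40 and therefore start by hour 33.
M feeds into N (must start by hour 33, minus 1-hour gap → hour 32); so M must finish by hour 32 and therefore start by hour 29.
L feeds into M (must start by hour 29, minus 2-hour gap → hour 27); so L must finish by hour 27 and therefore start by hour 20.
For Q: M (must start by hour 29); O (must start by hour 40). The most restrictive is hour 29; with a 6-hour duration, Q must start by hour 23.
For K: L (must start by hour 20); Q (must start by hour 23, minus 3-hour gap → hour 20). The most restrictive is hour 20; with an 8-hour duration, K must start by hour 12.

12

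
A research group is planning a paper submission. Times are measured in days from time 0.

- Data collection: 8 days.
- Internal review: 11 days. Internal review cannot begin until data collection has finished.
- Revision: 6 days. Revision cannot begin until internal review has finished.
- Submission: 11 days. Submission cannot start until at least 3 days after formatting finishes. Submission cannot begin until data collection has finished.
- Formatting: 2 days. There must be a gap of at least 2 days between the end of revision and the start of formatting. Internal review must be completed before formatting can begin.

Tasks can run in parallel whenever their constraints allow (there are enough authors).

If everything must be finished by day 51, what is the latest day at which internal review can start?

16

Submission must finish by day 51; it takes 11 days, so it must start by 51 − 11 = day 40.
Formatting feeds into submission (must start by day 40, minus 3-day gap → day 37); so formatting must finish by day 37 and therefore start by day 35.
Since formatting (must start by day 35, minus 2-day gap → day 33) depends on it, revision must finish by day 33. Backing off its 6-day duration gives a latest start of day 27.
Internal review has several dependents: revision (must start by day 27); formatting (must start by day 35). The earliest of those limits is day 27, so internal review must start by 27 − 11 = day 16.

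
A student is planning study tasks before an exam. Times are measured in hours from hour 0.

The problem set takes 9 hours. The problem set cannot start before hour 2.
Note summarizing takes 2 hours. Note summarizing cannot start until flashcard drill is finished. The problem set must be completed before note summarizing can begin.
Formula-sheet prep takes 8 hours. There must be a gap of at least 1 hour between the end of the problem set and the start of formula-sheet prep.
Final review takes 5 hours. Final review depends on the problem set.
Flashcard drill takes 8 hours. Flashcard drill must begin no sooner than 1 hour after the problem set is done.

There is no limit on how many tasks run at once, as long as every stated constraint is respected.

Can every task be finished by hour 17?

No

The problem set waits on its own release at hour 2, so it starts at hour 2 and finishes at 2 + 9 = hour 11.
Final review cannot begin until the problem set (finishes hour 11). It runs from hour 11 to 11 + 5 = hour 16.
Formula-sheet prep waits on the problem set (finishes hour 11, plus 1-hour gap → hour 12), so it starts at hour 12 and finishes at 12 + 8 = hour 20.
After the problem set (finishes hour 11, plus 1-hour gap → hour 12), flashcard drill can start at hour 12 and finishes at hour 20.
Note summarizing cannot start until flashcard drill (finishes hour 20); the problem set (finishes hour 11). The controlling bound is hour 20, so note summarizing finishes at 20 + 2 = hour 22.
The earliest everything can be done is hour 22, which is after the deadline of 17, so it is not possible.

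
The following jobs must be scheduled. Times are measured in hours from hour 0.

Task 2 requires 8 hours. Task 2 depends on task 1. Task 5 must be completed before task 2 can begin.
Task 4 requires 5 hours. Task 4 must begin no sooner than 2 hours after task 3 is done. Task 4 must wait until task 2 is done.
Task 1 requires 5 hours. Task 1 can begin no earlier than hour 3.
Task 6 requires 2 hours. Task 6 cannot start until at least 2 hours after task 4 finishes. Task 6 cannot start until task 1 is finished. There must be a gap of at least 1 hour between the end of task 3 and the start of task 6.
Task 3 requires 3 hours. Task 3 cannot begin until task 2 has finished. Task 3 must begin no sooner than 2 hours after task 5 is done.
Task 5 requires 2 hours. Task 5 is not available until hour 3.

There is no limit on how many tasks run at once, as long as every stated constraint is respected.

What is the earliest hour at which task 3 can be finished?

After its own release at hour 3, task 5 can start at hour 3 and finishes at hour 5.
After its own release at hour 3, task 1 can start at hour 3 and finishes at hour 8.
For task 2: task 1 (finishes hour 8); task 5 (finishes hour 5). Taking the maximum gives a start of hour 8, and it finishes at 8 + 8 = hour 16.
Task 3 needs all of task 2 (finishes hour 16); task 5 (finishes hour 5, plus 2-hour gap → hour 7). That puts its earliest start at hour 16; it finishes at 16 + 3 = hour 19.

19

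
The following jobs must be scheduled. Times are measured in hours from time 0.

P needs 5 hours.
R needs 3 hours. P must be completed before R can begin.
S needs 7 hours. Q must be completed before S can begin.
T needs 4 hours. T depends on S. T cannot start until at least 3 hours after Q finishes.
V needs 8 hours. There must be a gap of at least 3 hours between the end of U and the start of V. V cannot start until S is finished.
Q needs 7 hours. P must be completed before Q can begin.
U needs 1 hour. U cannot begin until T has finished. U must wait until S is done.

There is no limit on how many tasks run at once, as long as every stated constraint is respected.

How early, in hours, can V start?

27

P has no prerequisites, so it starts at hour 0 and finishes at hour 5.
After P (finishes hour 5), Q can start at hour 5 and finishes at hour 12.
After Q (finishes hour 12), S can start at hour 12 and finishes at hour 19.
T needs all of S (finishes hour 19); Q (finishes hour 12, plus 3-hour gap → hour 15). That puts its earliest start at hour 19; it finishes at 19 + 4 = hour 23.
For U: T (finishes hour 23); S (finishes hour 19). Taking the maximum gives a start of hour 23, and it finishes at 23 + 1 = hour 24.
V waits on U (finishes hour 24, plus 3-hour gap → hour 27); S (finishes hour 19). The latest of these is hour 27, which is the earliest V can start.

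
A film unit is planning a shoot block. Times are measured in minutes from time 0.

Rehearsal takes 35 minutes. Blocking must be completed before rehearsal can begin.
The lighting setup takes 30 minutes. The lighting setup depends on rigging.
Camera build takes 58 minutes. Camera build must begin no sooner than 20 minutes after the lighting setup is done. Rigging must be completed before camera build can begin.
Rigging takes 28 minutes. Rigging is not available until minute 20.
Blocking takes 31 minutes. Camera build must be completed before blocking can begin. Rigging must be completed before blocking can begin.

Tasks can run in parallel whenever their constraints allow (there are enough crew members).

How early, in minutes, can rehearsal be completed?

222

After its own release at minute 20, rigging can start at minute 20 and finishes at minute 48.
The lighting setup cannot begin until rigging (finishes minute 48). It runs from minute 48 to 48 + 30 = minute 78.
Camera build cannot start until the lighting setup (finishes minute 78, plus 20-minute gap → minute 98); rigging (finishes minute 48). The controlling bound is minute 98, so camera build finishes at 98 + 58 = minute 156.
Blocking cannot start until camera build (finishes minute 156); rigging (finishes minute 48). The controlling bound is minute 156, so blocking finishes at 156 + 31 = minute 187.
Rehearsal waits on blocking (finishes minute 187), so it starts at minute 187 and finishes at 187 + 35 = minute 222.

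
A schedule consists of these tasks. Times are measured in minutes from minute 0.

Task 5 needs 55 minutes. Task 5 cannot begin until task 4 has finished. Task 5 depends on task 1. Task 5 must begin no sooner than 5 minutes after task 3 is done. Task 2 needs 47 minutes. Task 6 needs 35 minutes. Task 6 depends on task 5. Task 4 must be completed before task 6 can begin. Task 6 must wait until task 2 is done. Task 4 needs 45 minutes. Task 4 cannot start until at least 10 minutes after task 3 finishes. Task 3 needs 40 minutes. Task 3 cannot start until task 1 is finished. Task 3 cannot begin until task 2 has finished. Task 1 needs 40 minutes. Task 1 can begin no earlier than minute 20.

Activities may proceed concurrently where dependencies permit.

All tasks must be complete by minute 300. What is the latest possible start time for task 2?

68

Nothing follows task 6; the deadline of minute 300 is its only limit. It must start by 300 − 35 = minute 265.
Task 5 feeds into task 6 (must start by minute 265); so task 5 must finish by minute 265 and therefore start by minute 210.
Task 4 must finish in time for task 5 (must start by minute 210); task 6 (must start by minute 265). The tightest is minute 210, so task 4 must start by 210 − 45 = minute 165.
Task 3 has several dependents: task 4 (must start by minute 165, minus 10-minute gap → minute 155); task 5 (must start by minute 210, minus 5-minute gap → minute 205). The earliest of those limits is minute 155, so task 3 must start by 155 − 40 = minute 115.
Task 2 has several dependents: task 3 (must start by minute 115); task 6 (must start by minute 265). The earliest of those limits is minute 115, so task 2 must start by 115 − 47 = minute 68.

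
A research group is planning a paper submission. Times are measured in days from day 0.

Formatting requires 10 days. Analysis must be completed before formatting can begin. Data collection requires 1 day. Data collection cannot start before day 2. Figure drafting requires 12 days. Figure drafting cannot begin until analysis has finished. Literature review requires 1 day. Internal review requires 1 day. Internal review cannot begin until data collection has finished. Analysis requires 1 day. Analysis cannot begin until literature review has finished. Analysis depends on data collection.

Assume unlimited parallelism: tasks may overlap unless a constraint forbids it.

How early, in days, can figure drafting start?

Data collection waits on its own release at day 2, so it starts at day 2 and finishes at 2 + 1 = day 3.
Literature review can start immediately at day 0; it finishes at day 1.
Analysis needs all of literature review (finishes day 1); data collection (finishes day 3). That puts its earliest start at day 3; it finishes at 3 + 1 = day 4.
Figure drafting waits on analysis (finishes day 4), so the earliest it can start is day 4.

4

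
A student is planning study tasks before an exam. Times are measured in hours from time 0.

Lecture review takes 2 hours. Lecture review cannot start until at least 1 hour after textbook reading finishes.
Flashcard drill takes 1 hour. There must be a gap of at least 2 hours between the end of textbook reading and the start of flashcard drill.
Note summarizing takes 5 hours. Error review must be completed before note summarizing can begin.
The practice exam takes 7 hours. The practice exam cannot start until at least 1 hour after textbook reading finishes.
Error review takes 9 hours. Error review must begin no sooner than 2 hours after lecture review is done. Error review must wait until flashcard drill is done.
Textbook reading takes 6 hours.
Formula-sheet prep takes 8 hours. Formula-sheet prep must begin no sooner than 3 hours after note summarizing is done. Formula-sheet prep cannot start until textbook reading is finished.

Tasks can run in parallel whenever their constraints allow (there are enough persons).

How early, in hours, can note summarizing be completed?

Textbook reading has no prerequisites, so it starts at hour 0 and finishes at hour 6.
Flashcard drill cannot begin until textbook reading (finishes hour 6, plus 2-hour gap → hour 8). It runs from hour 8 to 8 + 1 = hour 9.
Lecture review waits on textbook reading (finishes hour 6, plus 1-hour gap → hour 7), so it starts at hour 7 and finishes at 7 + 2 = hour 9.
Error review needs all of lecture review (finishes hour 9, plus 2-hour gap → hour 11); flashcard drill (finishes hour 9). That puts its earliest start at hour 11; it finishes at 11 + 9 = hour 20.
Note summarizing cannot begin until error review (finishes hour 20). It runs from hour 20 to 20 + 5 = hour 25.

25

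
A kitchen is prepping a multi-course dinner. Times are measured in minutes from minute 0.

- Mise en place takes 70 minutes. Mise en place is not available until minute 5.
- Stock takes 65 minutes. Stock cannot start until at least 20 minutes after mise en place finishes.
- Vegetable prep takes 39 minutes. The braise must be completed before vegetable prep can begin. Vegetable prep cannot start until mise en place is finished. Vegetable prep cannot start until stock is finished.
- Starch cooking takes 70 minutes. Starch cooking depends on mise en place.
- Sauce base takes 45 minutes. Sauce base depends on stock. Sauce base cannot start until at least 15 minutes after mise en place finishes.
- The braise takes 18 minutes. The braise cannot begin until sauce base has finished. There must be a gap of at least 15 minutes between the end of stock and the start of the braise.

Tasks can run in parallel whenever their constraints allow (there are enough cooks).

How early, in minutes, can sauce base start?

Mise en place cannot begin until its own release at minute 5. It runs from minute 5 to 5 + 70 = minute 75.
Stock waits on mise en place (finishes minute 75, plus 20-minute gap → minute 95), so it starts at minute 95 and finishes at 95 + 65 = minute 160.
Sauce base waits on stock (finishes minute 160); mise en place (finishes minute 75, plus 15-minute gap → minute 90). The latest of these is minute 160, which is the earliest sauce base can start.

160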